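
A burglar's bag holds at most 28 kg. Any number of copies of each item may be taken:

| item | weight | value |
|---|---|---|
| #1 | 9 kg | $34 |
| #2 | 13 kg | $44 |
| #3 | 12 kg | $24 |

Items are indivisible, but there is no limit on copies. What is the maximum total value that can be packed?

Best value-per-unit is #1 at 34/9, and filling with it alone uses weight 3×9=27. No mix of the others beats 3×34 = 102.

$102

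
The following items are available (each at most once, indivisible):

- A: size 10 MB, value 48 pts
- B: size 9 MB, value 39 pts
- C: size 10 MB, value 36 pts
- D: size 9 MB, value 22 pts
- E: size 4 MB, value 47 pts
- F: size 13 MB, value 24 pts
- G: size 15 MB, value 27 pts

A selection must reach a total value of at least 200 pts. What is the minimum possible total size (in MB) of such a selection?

Subsets with value ≥ 200, sorted by total size:
- A+B+C+D+E+F: size 55, value 216
- A+B+C+D+E+G: size 57, value 219
- A+B+D+E+F+G: size 60, value 207
Minimum size: 55 MB.

55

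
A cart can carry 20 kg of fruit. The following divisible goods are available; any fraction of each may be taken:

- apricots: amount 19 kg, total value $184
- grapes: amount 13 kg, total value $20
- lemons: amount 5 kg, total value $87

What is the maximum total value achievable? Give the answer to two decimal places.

232.26

Take in order of value per unit:
- lemons (87/5 per unit): all 5 → value 87, running total 87.00
- apricots (184/19 per unit): 15 of 19 → value 15×184/19 = 145.2632, running total 232.26
Total 232.26.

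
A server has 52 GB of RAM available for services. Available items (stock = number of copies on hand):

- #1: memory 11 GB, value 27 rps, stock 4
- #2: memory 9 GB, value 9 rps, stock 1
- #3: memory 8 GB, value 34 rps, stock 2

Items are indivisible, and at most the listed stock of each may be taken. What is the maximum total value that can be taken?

149 rps

Top feasible selections:
- 3×#1 + 2×#3: memory 49, value 149
- 4×#1 + 1×#3: memory 52, value 142
- 2×#1 + 1×#2 + 2×#3: memory 47, value 131
Best: 149 rps.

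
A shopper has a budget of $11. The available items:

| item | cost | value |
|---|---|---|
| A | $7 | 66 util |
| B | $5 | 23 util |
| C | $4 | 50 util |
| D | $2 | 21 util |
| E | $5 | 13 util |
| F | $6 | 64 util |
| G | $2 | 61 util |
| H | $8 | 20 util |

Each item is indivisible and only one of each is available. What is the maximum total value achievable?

Check high-value combinations within $11:
- A+D+G: cost 7+2+2=11, value 66+21+61=148
- D+F+G: cost 2+6+2=10, value 21+64+61=146
- B+C+G: cost 5+4+2=11, value 23+50+61=134
- C+D+G: cost 4+2+2=8, value 50+21+61=132
- A+G: cost 7+2=9, value 66+61=127
Best: 148 util.

148 util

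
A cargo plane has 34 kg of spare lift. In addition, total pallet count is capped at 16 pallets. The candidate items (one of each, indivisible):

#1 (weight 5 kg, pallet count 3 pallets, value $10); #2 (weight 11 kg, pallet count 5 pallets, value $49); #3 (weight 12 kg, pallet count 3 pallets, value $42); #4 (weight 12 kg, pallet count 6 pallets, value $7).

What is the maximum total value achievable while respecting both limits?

Feasible sets respecting both limits:
- #1+#2+#3: weight 28, pallet count 11, value 101
- #2+#3: weight 23, pallet count 8, value 91
- #1+#2+#4: weight 28, pallet count 14, value 66
- #1+#2: weight 16, pallet count 8, value 59
Best: $101.

$101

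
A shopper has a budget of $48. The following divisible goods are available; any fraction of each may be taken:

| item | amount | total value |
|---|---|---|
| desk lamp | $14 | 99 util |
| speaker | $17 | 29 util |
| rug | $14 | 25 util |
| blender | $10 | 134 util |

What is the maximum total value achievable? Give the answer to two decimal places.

275.06

Take in order of value per unit:
- blender (134/10 per unit): all 10 → value 134, running total 134.00
- desk lamp (99/14 per unit): all 14 → value 99, running total 233.00
- rug (25/14 per unit): all 14 → value 25, running total 258.00
- speaker (29/17 per unit): 10 of 17 → value 10×29/17 = 17.0588, running total 275.06
Total 275.06.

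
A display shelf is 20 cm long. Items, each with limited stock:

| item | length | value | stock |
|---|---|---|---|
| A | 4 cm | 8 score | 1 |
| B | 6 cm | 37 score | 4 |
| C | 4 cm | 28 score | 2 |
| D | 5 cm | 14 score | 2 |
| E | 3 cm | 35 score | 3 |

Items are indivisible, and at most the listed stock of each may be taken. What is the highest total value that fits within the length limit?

170 score

Top feasible selections:
- 1×B + 1×C + 3×E: length 19, value 170
- 1×B + 2×C + 2×E: length 20, value 163
- 2×C + 3×E: length 17, value 161
- 1×B + 1×D + 3×E: length 20, value 156
Best: 170 score.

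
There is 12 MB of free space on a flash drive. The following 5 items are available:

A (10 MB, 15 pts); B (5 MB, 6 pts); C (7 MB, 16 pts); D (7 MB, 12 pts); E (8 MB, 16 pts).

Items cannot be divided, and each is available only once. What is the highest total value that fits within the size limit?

Check high-value combinations within 12 MB:
- B+C: size 5+7=12, value 6+16=22
- B+D: size 5+7=12, value 6+12=18
- C: size 7, value 16
- E: size 8, value 16
Best: 22 pts.

22 pts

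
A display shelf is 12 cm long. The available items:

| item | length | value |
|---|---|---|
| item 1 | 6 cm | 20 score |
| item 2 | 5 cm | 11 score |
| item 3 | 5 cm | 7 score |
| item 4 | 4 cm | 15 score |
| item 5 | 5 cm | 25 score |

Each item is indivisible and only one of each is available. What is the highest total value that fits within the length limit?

45 score

Check high-value combinations within 12 cm:
- item 1+item 5: length 6+5=11, value 20+25=45
- item 4+item 5: length 4+5=9, value 15+25=40
- item 2+item 5: length 5+5=10, value 11+25=36
- item 1+item 4: length 6+4=10, value 20+15=35
- item 3+item 5: length 5+5=10, value 7+25=32
Best: 45 score.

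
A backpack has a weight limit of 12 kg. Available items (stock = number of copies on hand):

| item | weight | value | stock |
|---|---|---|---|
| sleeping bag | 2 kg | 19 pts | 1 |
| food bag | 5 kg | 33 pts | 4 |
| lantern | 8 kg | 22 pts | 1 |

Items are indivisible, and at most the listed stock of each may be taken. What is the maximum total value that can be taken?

Best selections within weight 12 and stock limits:
- 1×sleeping bag + 2×food bag: weight 12, value 85
- 2×food bag: weight 10, value 66
Best: 85 pts.

85 pts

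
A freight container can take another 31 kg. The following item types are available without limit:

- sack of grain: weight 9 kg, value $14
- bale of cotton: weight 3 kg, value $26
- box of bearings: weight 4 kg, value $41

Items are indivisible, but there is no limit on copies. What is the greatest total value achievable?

Best value-per-unit is box of bearings at 41/4; filling with it alone gives 7×41 = 287.
Optimal mix: 1×bale of cotton + 7×box of bearings → weight 31, value 313.

$313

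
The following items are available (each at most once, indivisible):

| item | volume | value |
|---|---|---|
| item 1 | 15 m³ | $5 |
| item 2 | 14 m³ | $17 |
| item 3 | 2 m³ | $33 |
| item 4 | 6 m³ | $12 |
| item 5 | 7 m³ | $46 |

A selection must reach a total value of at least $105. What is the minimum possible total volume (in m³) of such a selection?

Subsets with value ≥ 105, sorted by total volume:
- item 2+item 3+item 4+item 5: volume 29, value 108
- item 1+item 2+item 3+item 4+item 5: volume 44, value 113
Minimum volume: 29 m³.

29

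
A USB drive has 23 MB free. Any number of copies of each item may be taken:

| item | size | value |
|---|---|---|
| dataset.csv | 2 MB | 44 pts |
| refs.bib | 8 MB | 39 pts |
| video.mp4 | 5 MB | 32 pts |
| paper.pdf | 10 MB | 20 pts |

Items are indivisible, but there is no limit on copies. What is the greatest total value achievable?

Best value-per-unit is dataset.csv at 44/2, and filling with it alone uses size 11×2=22. No mix of the others beats 11×44 = 484.

484 pts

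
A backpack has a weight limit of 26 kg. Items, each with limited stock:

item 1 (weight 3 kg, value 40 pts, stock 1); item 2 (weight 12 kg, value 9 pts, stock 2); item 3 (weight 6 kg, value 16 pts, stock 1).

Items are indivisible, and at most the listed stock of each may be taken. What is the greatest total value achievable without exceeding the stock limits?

65 pts

Top feasible selections:
- 1×item 1 + 1×item 2 + 1×item 3: weight 21, value 65
- 1×item 1 + 1×item 3: weight 9, value 56
- 1×item 1 + 1×item 2: weight 15, value 49
Best: 65 pts.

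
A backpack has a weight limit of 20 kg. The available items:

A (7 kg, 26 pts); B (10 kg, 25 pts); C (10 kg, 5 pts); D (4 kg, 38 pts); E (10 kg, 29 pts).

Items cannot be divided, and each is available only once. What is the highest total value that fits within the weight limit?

Check high-value combinations within 20 kg:
- D+E: weight 4+10=14, value 38+29=67
- A+D: weight 7+4=11, value 26+38=64
- B+D: weight 10+4=14, value 25+38=63
- A+E: weight 7+10=17, value 26+29=55
- B+E: weight 10+10=20, value 25+29=54
Best: 67 pts.

67 pts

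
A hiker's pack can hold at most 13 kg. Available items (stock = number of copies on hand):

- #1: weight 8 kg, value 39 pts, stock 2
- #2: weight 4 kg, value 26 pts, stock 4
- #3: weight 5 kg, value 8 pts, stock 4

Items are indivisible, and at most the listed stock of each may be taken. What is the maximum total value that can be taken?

78 pts

Top feasible selections:
- 3×#2: weight 12, value 78
- 1×#1 + 1×#2: weight 12, value 65
Best: 78 pts.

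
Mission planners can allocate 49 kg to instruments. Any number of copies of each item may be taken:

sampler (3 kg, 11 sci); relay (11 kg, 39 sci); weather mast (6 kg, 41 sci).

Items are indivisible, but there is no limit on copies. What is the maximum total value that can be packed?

328 sci

Best value-per-unit is weather mast at 41/6, and filling with it alone uses mass 8×6=48. No mix of the others beats 8×41 = 328.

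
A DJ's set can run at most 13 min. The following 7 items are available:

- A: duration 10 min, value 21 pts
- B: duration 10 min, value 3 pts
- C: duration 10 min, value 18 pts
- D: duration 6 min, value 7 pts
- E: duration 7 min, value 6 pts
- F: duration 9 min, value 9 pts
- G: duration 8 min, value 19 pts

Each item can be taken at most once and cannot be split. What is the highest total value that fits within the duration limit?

21 pts

This is a 0/1 knapsack; check combinations near the capacity.
- A: duration 10, value 21
- G: duration 8, value 19
- C: duration 10, value 18
- D+E: duration 6+7=13, value 7+6=13
Best: 21 pts.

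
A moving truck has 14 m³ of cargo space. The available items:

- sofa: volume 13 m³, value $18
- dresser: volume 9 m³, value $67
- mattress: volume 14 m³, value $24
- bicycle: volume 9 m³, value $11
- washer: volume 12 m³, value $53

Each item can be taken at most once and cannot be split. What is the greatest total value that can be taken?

This is a 0/1 knapsack; check combinations near the capacity.
- dresser: volume 9, value 67
- washer: volume 12, value 53
- mattress: volume 14, value 24
- sofa: volume 13, value 18
Best: $67.

$67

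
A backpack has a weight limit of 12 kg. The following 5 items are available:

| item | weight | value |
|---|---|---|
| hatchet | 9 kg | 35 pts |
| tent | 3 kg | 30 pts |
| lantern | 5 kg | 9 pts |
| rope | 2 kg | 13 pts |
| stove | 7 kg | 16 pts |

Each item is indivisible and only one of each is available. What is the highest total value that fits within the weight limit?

Check high-value combinations within 12 kg:
- hatchet+tent: weight 9+3=12, value 35+30=65
- tent+rope+stove: weight 3+2+7=12, value 30+13+16=59
- tent+lantern+rope: weight 3+5+2=10, value 30+9+13=52
- hatchet+rope: weight 9+2=11, value 35+13=48
- tent+stove: weight 3+7=10, value 30+16=46
Best: 65 pts.

65 pts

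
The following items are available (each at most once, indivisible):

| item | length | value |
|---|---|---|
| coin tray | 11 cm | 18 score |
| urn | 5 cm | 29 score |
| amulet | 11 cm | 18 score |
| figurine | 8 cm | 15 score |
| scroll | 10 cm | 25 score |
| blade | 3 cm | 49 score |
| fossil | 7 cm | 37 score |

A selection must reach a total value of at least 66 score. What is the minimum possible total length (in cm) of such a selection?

Subsets with value ≥ 66, sorted by total length:
- urn+blade: length 8, value 78
- blade+fossil: length 10, value 86
- urn+fossil: length 12, value 66
Minimum length: 8 cm.

8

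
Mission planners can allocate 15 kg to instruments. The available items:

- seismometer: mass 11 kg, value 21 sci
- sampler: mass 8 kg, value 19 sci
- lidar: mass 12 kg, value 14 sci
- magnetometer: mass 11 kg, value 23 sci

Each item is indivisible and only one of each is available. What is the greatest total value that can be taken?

23 sci

This is a 0/1 knapsack; check combinations near the capacity.
- magnetometer: mass 11, value 23
- seismometer: mass 11, value 21
- sampler: mass 8, value 19
- lidar: mass 12, value 14
Best: 23 sci.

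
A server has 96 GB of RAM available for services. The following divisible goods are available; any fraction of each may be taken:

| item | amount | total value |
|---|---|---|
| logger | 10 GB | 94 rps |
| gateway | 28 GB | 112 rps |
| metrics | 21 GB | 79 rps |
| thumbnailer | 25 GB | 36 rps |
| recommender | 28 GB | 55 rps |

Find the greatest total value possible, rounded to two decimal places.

Take in order of value per unit:
- logger (94/10 per unit): all 10 → value 94, running total 94.00
- gateway (112/28 per unit): all 28 → value 112, running total 206.00
- metrics (79/21 per unit): all 21 → value 79, running total 285.00
- recommender (55/28 per unit): all 28 → value 55, running total 340.00
- thumbnailer (36/25 per unit): 9 of 25 → value 9×36/25 = 12.9600, running total 352.96
Total 352.96.

352.96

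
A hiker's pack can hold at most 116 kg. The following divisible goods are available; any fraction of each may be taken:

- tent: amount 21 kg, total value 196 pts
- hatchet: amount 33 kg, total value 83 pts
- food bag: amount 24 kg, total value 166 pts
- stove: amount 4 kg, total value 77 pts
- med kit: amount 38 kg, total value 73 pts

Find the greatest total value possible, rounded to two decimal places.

Take in order of value per unit:
- stove (77/4 per unit): all 4 → value 77, running total 77.00
- tent (196/21 per unit): all 21 → value 196, running total 273.00
- food bag (166/24 per unit): all 24 → value 166, running total 439.00
- hatchet (83/33 per unit): all 33 → value 83, running total 522.00
- med kit (73/38 per unit): 34 of 38 → value 34×73/38 = 65.3158, running total 587.32
Total 587.32.

587.32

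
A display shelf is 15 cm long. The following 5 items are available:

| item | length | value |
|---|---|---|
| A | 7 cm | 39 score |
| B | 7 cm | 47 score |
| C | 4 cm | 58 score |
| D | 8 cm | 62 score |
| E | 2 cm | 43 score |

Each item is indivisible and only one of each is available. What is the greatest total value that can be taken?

Check high-value combinations within 15 cm:
- C+D+E: length 4+8+2=14, value 58+62+43=163
- B+C+E: length 7+4+2=13, value 47+58+43=148
- A+C+E: length 7+4+2=13, value 39+58+43=140
- C+D: length 4+8=12, value 58+62=120
- B+D: length 7+8=15, value 47+62=109
Best: 163 score.

163 score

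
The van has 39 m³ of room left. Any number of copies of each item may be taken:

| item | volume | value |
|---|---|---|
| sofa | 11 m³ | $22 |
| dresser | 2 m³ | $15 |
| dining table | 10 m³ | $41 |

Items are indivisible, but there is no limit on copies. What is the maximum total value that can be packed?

$285

Best value-per-unit is dresser at 15/2, and filling with it alone uses volume 19×2=38. No mix of the others beats 19×15 = 285.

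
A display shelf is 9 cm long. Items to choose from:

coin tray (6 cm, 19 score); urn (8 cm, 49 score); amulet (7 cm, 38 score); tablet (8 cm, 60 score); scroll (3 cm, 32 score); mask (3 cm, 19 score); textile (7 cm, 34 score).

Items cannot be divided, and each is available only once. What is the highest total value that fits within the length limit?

60 score

This is a 0/1 knapsack; check combinations near the capacity.
- tablet: length 8, value 60
- scroll+mask: length 3+3=6, value 32+19=51
- coin tray+scroll: length 6+3=9, value 19+32=51
- urn: length 8, value 49
- amulet: length 7, value 38
Best: 60 score.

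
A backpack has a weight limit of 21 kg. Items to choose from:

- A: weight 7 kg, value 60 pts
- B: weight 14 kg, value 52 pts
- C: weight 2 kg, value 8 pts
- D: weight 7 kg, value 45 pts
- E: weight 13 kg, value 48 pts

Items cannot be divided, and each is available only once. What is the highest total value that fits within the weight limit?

113 pts

Check high-value combinations within 21 kg:
- A+C+D: weight 7+2+7=16, value 60+8+45=113
- A+B: weight 7+14=21, value 60+52=112
- A+E: weight 7+13=20, value 60+48=108
- A+D: weight 7+7=14, value 60+45=105
- B+D: weight 14+7=21, value 52+45=97
Best: 113 pts.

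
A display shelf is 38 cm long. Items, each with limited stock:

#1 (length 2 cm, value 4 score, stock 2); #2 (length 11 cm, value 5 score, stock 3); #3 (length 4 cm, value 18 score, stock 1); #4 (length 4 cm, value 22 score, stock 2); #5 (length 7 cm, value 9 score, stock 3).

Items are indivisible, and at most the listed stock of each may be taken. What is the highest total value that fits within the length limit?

Best selections within length 38 and stock limits:
- 2×#1 + 1×#3 + 2×#4 + 3×#5: length 37, value 97
- 1×#1 + 1×#3 + 2×#4 + 3×#5: length 35, value 93
- 1×#3 + 2×#4 + 3×#5: length 33, value 89
Best: 97 score.

97 score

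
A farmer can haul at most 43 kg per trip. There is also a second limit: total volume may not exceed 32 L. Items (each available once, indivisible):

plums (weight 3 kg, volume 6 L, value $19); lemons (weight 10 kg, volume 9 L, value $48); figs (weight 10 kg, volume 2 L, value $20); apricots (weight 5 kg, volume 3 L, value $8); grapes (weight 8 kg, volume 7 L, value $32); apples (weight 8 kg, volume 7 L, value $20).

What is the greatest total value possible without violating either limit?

Feasible sets respecting both limits:
- plums+lemons+figs+grapes+apples: weight 39, volume 31, value 139
- lemons+figs+apricots+grapes+apples: weight 41, volume 28, value 128
- plums+lemons+figs+apricots+grapes: weight 36, volume 27, value 127
- plums+lemons+apricots+grapes+apples: weight 34, volume 32, value 127
Best: $139.

$139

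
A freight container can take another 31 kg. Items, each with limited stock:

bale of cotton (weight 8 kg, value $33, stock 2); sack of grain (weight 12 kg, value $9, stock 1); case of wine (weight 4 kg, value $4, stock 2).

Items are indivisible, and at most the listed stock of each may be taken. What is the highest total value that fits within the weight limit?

$75

Best selections within weight 31 and stock limits:
- 2×bale of cotton + 1×sack of grain: weight 28, value 75
- 2×bale of cotton + 2×case of wine: weight 24, value 74
- 2×bale of cotton + 1×case of wine: weight 20, value 70
- 2×bale of cotton: weight 16, value 66
Best: $75.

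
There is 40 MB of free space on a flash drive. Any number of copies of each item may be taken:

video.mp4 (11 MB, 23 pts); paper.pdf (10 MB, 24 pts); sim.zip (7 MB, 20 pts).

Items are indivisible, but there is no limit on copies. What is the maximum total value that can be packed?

Best value-per-unit is sim.zip at 20/7; filling with it alone gives 5×20 = 100.
Optimal mix: 1×paper.pdf + 4×sim.zip → size 38, value 104.

104 pts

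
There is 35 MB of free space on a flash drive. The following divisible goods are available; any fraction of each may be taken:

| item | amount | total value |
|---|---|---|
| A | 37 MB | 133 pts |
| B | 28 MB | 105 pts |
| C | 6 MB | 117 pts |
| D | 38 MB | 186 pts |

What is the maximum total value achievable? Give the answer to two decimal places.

Take in order of value per unit:
- C (117/6 per unit): all 6 → value 117, running total 117.00
- D (186/38 per unit): 29 of 38 → value 29×186/38 = 141.9474, running total 258.95
Total 258.95.

258.95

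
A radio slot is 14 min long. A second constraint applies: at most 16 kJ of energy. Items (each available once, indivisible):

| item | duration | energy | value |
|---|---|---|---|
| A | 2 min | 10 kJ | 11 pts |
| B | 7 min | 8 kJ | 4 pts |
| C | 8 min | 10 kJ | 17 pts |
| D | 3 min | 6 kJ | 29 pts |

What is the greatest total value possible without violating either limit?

Feasible sets respecting both limits:
- C+D: duration 11, energy 16, value 46
- A+D: duration 5, energy 16, value 40
- B+D: duration 10, energy 14, value 33
- D: duration 3, energy 6, value 29
Best: 46 pts.

46 pts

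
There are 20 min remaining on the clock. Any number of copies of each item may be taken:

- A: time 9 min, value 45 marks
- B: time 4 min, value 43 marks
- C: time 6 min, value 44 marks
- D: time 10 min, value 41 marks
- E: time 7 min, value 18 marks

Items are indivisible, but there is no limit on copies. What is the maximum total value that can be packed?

215 marks

Best value-per-unit is B at 43/4, and filling with it alone uses time 5×4=20. No mix of the others beats 5×43 = 215.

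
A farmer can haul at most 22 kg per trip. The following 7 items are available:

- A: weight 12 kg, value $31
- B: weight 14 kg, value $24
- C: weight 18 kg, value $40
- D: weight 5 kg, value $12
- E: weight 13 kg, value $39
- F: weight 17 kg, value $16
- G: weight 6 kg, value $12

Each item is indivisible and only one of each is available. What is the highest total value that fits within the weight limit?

Check high-value combinations within 22 kg:
- D+E: weight 5+13=18, value 12+39=51
- E+G: weight 13+6=19, value 39+12=51
- A+D: weight 12+5=17, value 31+12=43
- A+G: weight 12+6=18, value 31+12=43
- C: weight 18, value 40
Best: $51.

$51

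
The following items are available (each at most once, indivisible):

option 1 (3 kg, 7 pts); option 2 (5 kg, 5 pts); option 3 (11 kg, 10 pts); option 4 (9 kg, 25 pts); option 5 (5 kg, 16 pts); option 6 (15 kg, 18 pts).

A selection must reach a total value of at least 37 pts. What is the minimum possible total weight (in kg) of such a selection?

14

Subsets with value ≥ 37, sorted by total weight:
- option 4+option 5: weight 14, value 41
- option 1+option 4+option 5: weight 17, value 48
- option 1+option 2+option 4: weight 17, value 37
- option 2+option 4+option 5: weight 19, value 46
Minimum weight: 14 kg.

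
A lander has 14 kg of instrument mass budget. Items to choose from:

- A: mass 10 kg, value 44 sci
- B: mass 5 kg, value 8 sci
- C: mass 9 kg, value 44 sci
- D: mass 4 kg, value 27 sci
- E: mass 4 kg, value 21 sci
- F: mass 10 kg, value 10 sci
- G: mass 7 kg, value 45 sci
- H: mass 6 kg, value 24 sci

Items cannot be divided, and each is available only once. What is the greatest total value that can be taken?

72 sci

Check high-value combinations within 14 kg:
- D+G: mass 4+7=11, value 27+45=72
- D+E+H: mass 4+4+6=14, value 27+21+24=72
- C+D: mass 9+4=13, value 44+27=71
- A+D: mass 10+4=14, value 44+27=71
Best: 72 sci.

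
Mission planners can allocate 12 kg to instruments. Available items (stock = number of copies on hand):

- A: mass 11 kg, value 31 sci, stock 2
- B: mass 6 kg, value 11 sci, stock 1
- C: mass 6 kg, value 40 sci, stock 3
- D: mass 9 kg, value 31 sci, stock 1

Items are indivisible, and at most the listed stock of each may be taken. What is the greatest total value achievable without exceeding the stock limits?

Top feasible selections:
- 2×C: mass 12, value 80
- 1×B + 1×C: mass 12, value 51
- 1×C: mass 6, value 40
Best: 80 sci.

80 sci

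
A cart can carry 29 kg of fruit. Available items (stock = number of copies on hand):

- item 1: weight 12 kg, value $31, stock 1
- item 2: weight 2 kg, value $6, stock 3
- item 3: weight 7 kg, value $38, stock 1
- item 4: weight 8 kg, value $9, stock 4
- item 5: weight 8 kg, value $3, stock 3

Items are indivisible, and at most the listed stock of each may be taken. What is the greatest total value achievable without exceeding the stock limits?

$87

Best selections within weight 29 and stock limits:
- 1×item 1 + 3×item 2 + 1×item 3: weight 25, value 87
- 1×item 1 + 1×item 2 + 1×item 3 + 1×item 4: weight 29, value 84
Best: $87.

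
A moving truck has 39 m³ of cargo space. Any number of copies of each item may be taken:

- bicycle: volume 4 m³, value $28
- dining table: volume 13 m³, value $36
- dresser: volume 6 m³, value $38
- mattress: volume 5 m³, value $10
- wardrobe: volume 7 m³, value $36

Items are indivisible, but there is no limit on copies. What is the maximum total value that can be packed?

$262

Best value-per-unit is bicycle at 28/4; filling with it alone gives 9×28 = 252.
Optimal mix: 8×bicycle + 1×dresser → volume 38, value 262.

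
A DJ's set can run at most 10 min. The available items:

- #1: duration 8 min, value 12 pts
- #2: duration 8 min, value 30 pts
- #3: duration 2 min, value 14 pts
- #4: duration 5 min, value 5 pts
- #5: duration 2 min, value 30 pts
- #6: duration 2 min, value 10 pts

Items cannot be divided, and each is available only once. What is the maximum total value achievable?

Check high-value combinations within 10 min:
- #2+#5: duration 8+2=10, value 30+30=60
- #3+#5+#6: duration 2+2+2=6, value 14+30+10=54
- #3+#4+#5: duration 2+5+2=9, value 14+5+30=49
Best: 60 pts.

60 pts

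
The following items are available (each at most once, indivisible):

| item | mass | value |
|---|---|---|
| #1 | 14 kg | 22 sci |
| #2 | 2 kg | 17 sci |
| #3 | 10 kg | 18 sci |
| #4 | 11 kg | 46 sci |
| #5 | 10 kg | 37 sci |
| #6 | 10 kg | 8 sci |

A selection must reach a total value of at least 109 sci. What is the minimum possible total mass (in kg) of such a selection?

33

Subsets with value ≥ 109, sorted by total mass:
- #2+#3+#4+#5: mass 33, value 118
- #1+#2+#4+#5: mass 37, value 122
Minimum mass: 33 kg.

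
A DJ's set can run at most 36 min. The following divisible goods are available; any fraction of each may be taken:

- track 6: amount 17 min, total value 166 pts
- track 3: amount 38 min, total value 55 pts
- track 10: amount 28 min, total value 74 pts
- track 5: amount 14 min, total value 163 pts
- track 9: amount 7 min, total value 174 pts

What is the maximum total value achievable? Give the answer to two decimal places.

Take in order of value per unit:
- track 9 (174/7 per unit): all 7 → value 174, running total 174.00
- track 5 (163/14 per unit): all 14 → value 163, running total 337.00
- track 6 (166/17 per unit): 15 of 17 → value 15×166/17 = 146.4706, running total 483.47
Total 483.47.

483.47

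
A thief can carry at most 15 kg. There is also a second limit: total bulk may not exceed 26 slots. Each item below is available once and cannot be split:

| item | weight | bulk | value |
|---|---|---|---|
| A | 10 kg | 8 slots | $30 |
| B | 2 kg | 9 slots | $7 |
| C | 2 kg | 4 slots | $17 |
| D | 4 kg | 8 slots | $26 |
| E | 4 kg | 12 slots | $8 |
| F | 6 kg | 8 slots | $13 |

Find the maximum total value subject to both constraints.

$56

Feasible sets respecting both limits:
- A+D: weight 14, bulk 16, value 56
- C+D+F: weight 12, bulk 20, value 56
- A+B+C: weight 14, bulk 21, value 54
Best: $56.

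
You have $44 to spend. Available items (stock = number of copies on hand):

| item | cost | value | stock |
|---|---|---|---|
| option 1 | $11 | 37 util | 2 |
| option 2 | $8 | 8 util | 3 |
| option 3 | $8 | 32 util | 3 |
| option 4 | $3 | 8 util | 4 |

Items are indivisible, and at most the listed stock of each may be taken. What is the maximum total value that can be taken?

Best selections within cost 44 and stock limits:
- 1×option 1 + 3×option 3 + 3×option 4: cost 44, value 157
- 2×option 1 + 2×option 3 + 2×option 4: cost 44, value 154
Best: 157 util.

157 util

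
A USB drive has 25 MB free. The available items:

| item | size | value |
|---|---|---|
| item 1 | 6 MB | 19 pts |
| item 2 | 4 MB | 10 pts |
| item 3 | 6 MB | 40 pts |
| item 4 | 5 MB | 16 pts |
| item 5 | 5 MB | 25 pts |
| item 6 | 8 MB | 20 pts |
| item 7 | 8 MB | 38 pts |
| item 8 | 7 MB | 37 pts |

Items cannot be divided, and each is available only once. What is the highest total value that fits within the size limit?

125 pts

Check high-value combinations within 25 MB:
- item 2+item 3+item 7+item 8: size 4+6+8+7=25, value 10+40+38+37=125
- item 1+item 3+item 5+item 7: size 6+6+5+8=25, value 19+40+25+38=122
- item 1+item 3+item 5+item 8: size 6+6+5+7=24, value 19+40+25+37=121
- item 3+item 4+item 5+item 7: size 6+5+5+8=24, value 40+16+25+38=119
Best: 125 pts.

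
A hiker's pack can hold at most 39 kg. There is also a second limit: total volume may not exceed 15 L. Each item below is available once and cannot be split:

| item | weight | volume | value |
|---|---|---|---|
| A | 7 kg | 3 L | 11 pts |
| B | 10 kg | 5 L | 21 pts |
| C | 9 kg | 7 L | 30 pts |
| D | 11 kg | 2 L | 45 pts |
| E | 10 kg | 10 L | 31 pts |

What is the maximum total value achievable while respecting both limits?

Feasible sets respecting both limits:
- B+C+D: weight 30, volume 14, value 96
- A+D+E: weight 28, volume 15, value 87
- A+C+D: weight 27, volume 12, value 86
- A+B+D: weight 28, volume 10, value 77
Best: 96 pts.

96 pts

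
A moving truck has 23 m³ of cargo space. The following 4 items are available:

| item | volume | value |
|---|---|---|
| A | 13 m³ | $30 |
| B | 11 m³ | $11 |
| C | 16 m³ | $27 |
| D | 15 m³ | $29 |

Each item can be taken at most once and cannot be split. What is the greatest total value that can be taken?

This is a 0/1 knapsack; check combinations near the capacity.
- A: volume 13, value 30
- D: volume 15, value 29
- C: volume 16, value 27
- B: volume 11, value 11
Best: $30.

$30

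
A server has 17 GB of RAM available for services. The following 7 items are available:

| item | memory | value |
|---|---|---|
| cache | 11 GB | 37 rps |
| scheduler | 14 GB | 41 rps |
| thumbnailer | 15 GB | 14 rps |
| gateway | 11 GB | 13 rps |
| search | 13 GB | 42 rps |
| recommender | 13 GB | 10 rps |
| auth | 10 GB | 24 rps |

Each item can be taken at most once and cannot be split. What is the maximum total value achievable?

Check high-value combinations within 17 GB:
- search: memory 13, value 42
- scheduler: memory 14, value 41
- cache: memory 11, value 37
Best: 42 rps.

42 rps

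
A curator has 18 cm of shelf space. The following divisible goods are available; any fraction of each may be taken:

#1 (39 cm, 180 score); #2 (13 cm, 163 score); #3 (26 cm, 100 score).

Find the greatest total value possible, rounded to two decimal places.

186.08

Take in order of value per unit:
- #2 (163/13 per unit): all 13 → value 163, running total 163.00
- #1 (180/39 per unit): 5 of 39 → value 5×180/39 = 23.0769, running total 186.08
Total 186.08.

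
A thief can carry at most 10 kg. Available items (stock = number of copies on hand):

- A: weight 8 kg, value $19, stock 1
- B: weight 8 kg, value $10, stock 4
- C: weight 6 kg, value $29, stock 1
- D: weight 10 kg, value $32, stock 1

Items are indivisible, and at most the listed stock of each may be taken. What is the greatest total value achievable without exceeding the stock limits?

$32

Top feasible selections:
- 1×D: weight 10, value 32
- 1×C: weight 6, value 29
- 1×A: weight 8, value 19
Best: $32.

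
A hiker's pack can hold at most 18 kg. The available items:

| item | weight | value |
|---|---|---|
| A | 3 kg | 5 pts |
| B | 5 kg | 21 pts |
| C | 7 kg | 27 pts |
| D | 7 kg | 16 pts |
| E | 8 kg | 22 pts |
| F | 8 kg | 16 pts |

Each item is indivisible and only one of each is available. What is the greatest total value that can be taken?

Check high-value combinations within 18 kg:
- A+C+E: weight 3+7+8=18, value 5+27+22=54
- A+B+C: weight 3+5+7=15, value 5+21+27=53
- C+E: weight 7+8=15, value 27+22=49
Best: 54 pts.

54 pts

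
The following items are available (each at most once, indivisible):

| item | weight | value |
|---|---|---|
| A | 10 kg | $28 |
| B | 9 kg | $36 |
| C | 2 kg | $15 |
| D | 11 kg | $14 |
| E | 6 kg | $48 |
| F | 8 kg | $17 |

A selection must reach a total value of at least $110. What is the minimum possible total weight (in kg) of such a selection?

Subsets with value ≥ 110, sorted by total weight:
- B+C+E+F: weight 25, value 116
- A+B+E: weight 25, value 112
- A+B+C+E: weight 27, value 127
- B+C+D+E: weight 28, value 113
Minimum weight: 25 kg.

25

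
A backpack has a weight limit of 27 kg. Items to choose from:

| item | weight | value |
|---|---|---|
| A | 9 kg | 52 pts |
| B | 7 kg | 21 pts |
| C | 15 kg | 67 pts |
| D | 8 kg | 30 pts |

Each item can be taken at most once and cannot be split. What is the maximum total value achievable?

Check high-value combinations within 27 kg:
- A+C: weight 9+15=24, value 52+67=119
- A+B+D: weight 9+7+8=24, value 52+21+30=103
- C+D: weight 15+8=23, value 67+30=97
- B+C: weight 7+15=22, value 21+67=88
- A+D: weight 9+8=17, value 52+30=82
Best: 119 pts.

119 pts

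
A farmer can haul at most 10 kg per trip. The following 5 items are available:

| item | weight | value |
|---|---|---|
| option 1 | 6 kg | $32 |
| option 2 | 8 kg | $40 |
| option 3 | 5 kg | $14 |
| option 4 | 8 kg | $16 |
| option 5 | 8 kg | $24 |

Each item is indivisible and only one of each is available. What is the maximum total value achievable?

$40

Check high-value combinations within 10 kg:
- option 2: weight 8, value 40
- option 1: weight 6, value 32
- option 5: weight 8, value 24
Best: $40.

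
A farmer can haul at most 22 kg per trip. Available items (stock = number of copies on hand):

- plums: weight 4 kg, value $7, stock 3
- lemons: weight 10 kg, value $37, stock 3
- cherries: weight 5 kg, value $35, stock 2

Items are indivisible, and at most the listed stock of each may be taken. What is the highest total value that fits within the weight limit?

$107

Best selections within weight 22 and stock limits:
- 1×lemons + 2×cherries: weight 20, value 107
- 3×plums + 2×cherries: weight 22, value 91
- 2×plums + 2×cherries: weight 18, value 84
Best: $107.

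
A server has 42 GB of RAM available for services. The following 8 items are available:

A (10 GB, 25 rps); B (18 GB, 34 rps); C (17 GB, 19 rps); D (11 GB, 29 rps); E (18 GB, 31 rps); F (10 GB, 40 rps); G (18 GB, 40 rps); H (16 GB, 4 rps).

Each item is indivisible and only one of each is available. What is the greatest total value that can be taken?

Check high-value combinations within 42 GB:
- D+F+G: memory 11+10+18=39, value 29+40+40=109
- A+F+G: memory 10+10+18=38, value 25+40+40=105
- B+D+F: memory 18+11+10=39, value 34+29+40=103
- D+E+F: memory 11+18+10=39, value 29+31+40=100
- A+B+F: memory 10+18+10=38, value 25+34+40=99
Best: 109 rps.

109 rps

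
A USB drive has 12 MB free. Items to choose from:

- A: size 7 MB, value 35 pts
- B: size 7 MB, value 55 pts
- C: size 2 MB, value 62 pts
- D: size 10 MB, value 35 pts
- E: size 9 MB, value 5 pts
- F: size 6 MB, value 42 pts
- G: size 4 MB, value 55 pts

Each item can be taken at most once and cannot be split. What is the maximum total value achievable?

159 pts

This is a 0/1 knapsack; check combinations near the capacity.
- C+F+G: size 2+6+4=12, value 62+42+55=159
- C+G: size 2+4=6, value 62+55=117
- B+C: size 7+2=9, value 55+62=117
- B+G: size 7+4=11, value 55+55=110
Best: 159 pts.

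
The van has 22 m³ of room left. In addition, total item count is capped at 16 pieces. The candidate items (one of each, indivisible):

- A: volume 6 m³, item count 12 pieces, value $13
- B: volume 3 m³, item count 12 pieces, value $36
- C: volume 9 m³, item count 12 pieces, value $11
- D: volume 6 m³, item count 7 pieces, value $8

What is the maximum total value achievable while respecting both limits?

Feasible sets respecting both limits:
- B: volume 3, item count 12, value 36
- A: volume 6, item count 12, value 13
- C: volume 9, item count 12, value 11
Best: $36.

$36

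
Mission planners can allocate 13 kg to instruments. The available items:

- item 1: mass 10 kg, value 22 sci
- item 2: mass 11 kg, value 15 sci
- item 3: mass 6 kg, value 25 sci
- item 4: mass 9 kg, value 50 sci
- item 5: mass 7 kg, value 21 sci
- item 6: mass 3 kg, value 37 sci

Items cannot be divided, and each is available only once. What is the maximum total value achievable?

87 sci

Check high-value combinations within 13 kg:
- item 4+item 6: mass 9+3=12, value 50+37=87
- item 3+item 6: mass 6+3=9, value 25+37=62
- item 1+item 6: mass 10+3=13, value 22+37=59
- item 5+item 6: mass 7+3=10, value 21+37=58
- item 4: mass 9, value 50
Best: 87 sci.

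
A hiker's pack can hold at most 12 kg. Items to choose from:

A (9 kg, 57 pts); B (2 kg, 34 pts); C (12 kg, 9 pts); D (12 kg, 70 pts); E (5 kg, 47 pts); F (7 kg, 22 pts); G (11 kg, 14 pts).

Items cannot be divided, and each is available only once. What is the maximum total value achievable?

Check high-value combinations within 12 kg:
- A+B: weight 9+2=11, value 57+34=91
- B+E: weight 2+5=7, value 34+47=81
- D: weight 12, value 70
- E+F: weight 5+7=12, value 47+22=69
- A: weight 9, value 57
Best: 91 pts.

91 pts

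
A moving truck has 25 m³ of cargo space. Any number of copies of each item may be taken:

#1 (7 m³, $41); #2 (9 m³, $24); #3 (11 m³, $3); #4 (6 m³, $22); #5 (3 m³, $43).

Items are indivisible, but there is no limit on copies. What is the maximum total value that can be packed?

Best value-per-unit is #5 at 43/3, and filling with it alone uses volume 8×3=24. No mix of the others beats 8×43 = 344.

$344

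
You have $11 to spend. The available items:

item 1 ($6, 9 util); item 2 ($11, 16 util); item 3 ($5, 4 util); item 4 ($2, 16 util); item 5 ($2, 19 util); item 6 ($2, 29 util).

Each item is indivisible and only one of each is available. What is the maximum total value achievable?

Check high-value combinations within $11:
- item 3+item 4+item 5+item 6: cost 5+2+2+2=11, value 4+16+19+29=68
- item 4+item 5+item 6: cost 2+2+2=6, value 16+19+29=64
- item 1+item 5+item 6: cost 6+2+2=10, value 9+19+29=57
- item 1+item 4+item 6: cost 6+2+2=10, value 9+16+29=54
Best: 68 util.

68 util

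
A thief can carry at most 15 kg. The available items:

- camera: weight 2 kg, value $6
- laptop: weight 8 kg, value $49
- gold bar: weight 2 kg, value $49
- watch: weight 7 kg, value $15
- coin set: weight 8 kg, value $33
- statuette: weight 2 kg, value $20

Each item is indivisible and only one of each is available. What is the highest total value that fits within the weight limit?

$124

This is a 0/1 knapsack; check combinations near the capacity.
- camera+laptop+gold bar+statuette: weight 2+8+2+2=14, value 6+49+49+20=124
- laptop+gold bar+statuette: weight 8+2+2=12, value 49+49+20=118
- camera+gold bar+coin set+statuette: weight 2+2+8+2=14, value 6+49+33+20=108
- camera+laptop+gold bar: weight 2+8+2=12, value 6+49+49=104
- gold bar+coin set+statuette: weight 2+8+2=12, value 49+33+20=102
Best: $124.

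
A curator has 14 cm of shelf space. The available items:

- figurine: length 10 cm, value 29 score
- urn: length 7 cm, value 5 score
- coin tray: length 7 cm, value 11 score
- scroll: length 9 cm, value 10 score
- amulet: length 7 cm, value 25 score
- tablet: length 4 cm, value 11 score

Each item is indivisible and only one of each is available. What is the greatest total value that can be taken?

Check high-value combinations within 14 cm:
- figurine+tablet: length 10+4=14, value 29+11=40
- amulet+tablet: length 7+4=11, value 25+11=36
- coin tray+amulet: length 7+7=14, value 11+25=36
Best: 40 score.

40 score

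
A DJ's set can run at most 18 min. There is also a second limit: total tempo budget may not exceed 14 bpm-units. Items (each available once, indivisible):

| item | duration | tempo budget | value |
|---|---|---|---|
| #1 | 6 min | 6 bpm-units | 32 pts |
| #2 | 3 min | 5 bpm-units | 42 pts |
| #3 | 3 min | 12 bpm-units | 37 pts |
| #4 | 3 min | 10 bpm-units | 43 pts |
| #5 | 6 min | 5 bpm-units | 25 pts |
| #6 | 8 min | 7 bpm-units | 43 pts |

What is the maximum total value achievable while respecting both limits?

Feasible sets respecting both limits:
- #2+#6: duration 11, tempo budget 12, value 85
- #1+#6: duration 14, tempo budget 13, value 75
- #1+#2: duration 9, tempo budget 11, value 74
- #5+#6: duration 14, tempo budget 12, value 68
Best: 85 pts.

85 pts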